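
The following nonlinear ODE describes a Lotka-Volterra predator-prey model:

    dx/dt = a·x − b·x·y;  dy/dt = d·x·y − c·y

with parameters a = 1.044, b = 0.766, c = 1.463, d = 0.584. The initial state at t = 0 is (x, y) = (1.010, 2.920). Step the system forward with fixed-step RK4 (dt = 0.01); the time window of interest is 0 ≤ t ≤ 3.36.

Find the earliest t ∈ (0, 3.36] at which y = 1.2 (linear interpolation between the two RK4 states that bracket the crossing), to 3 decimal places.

t = 0.871

t=0.000: state=(1.010, 2.920)
step 1 (dt=0.01): k1=(-1.205, -2.550), k2=(-1.188, -2.549), k3=(-1.188, -2.549), k4=(-1.171, -2.547); state += dt/6·(k1+2k2+2k3+k4)
t=0.010: state=(0.998, 2.895)
t=0.020: state=(0.987, 2.869)
t=0.030: state=(0.975, 2.844)
continuing one RK4 step at a time; state shown every 20 steps (Δt=0.2):
t=0.200: state=(0.827, 2.424)
t=0.400: state=(0.728, 1.979)
t=0.600: state=(0.682, 1.603)
t=0.800: state=(0.674, 1.295)
t=0.870: state=(0.678, 1.202)
next step: t=0.880: state=(0.679, 1.189) — y has crossed 1.2
linear interpolation between t=0.870 (1.20151) and t=0.880 (1.18876) → t≈0.871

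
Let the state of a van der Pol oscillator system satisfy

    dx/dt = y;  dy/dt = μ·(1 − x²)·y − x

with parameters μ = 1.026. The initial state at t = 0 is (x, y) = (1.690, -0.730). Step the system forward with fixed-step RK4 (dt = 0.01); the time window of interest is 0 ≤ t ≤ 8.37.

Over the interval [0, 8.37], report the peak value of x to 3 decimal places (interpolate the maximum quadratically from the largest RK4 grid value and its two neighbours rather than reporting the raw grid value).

t=0.000: state=(1.690, -0.730)
step 1 (dt=0.01): k1=(-0.730, -0.300), k2=(-0.731, -0.303), k3=(-0.732, -0.303), k4=(-0.733, -0.305); state += dt/6·(k1+2k2+2k3+k4)
t=0.010: state=(1.683, -0.733)
t=0.020: state=(1.675, -0.736)
t=0.030: state=(1.668, -0.739)
continuing one RK4 step at a time; state shown every 50 steps (Δt=0.5):
t=0.500: state=(1.275, -0.960)
t=1.000: state=(0.685, -1.467)
t=1.500: state=(-0.281, -2.463)
t=2.000: state=(-1.555, -2.025)
t=2.500: state=(-2.014, -0.054)
t=3.000: state=(-1.867, 0.511)
t=3.500: state=(-1.551, 0.745)
t=4.000: state=(-1.108, 1.060)
t=4.500: state=(-0.436, 1.712)
t=5.000: state=(0.678, 2.681)
t=5.500: state=(1.803, 1.287)
t=6.000: state=(1.995, -0.209)
t=6.500: state=(1.778, -0.589)
t=7.000: state=(1.426, -0.826)
t=7.500: state=(0.928, -1.214)
t=8.000: state=(0.139, -2.035)
t=8.370: state=(-0.755, -2.698)
largest grid value and its neighbours: x(5.860)=2.00891, x(5.870)=2.00910, x(5.880)=2.00909
parabola through these three points peaks at t≈5.874 with x≈2.00912

max x = 2.009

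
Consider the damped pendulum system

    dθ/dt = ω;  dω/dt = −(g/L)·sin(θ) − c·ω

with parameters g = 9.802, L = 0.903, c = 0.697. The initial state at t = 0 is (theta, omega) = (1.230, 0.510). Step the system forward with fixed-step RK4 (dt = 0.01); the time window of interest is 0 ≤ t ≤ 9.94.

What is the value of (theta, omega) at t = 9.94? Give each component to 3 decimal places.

(theta, omega) = (0.035, -0.062)

t=0.000: state=(1.230, 0.510)
step 1 (dt=0.01): k1=(0.510, -10.586), k2=(0.457, -10.558), k3=(0.457, -10.558), k4=(0.404, -10.529); state += dt/6·(k1+2k2+2k3+k4)
t=0.010: state=(1.235, 0.404)
t=0.020: state=(1.238, 0.299)
t=0.030: state=(1.241, 0.195)
continuing one RK4 step at a time; state shown every 50 steps (Δt=0.5):
t=0.500: state=(0.378, -3.206)
t=1.000: state=(-0.819, -0.702)
t=1.500: state=(-0.278, 2.272)
t=2.000: state=(0.576, 0.483)
t=2.500: state=(0.167, -1.636)
t=3.000: state=(-0.415, -0.242)
t=3.500: state=(-0.084, 1.177)
t=4.000: state=(0.299, 0.068)
t=4.500: state=(0.030, -0.839)
t=5.000: state=(-0.214, 0.036)
t=5.500: state=(0.001, 0.588)
t=6.000: state=(0.151, -0.088)
t=6.500: state=(-0.017, -0.406)
t=7.000: state=(-0.104, 0.107)
t=7.500: state=(0.024, 0.274)
t=8.000: state=(0.071, -0.106)
t=8.500: state=(-0.025, -0.182)
t=9.000: state=(-0.047, 0.095)
t=9.500: state=(0.023, 0.118)
t=9.940: state=(0.035, -0.062)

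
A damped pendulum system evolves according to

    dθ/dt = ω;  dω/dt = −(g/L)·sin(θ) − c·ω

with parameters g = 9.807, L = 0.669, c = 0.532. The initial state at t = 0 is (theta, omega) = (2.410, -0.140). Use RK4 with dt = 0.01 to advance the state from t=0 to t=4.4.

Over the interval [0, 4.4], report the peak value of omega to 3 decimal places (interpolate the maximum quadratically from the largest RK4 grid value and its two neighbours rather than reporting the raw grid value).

max omega = 4.973

t=0.000: state=(2.410, -0.140)
step 1 (dt=0.01): k1=(-0.140, -9.719), k2=(-0.189, -9.700), k3=(-0.189, -9.703), k4=(-0.237, -9.688); state += dt/6·(k1+2k2+2k3+k4)
t=0.010: state=(2.408, -0.237)
t=0.020: state=(2.405, -0.334)
t=0.030: state=(2.401, -0.430)
continuing one RK4 step at a time; state shown every 20 steps (Δt=0.2):
t=0.200: state=(2.186, -2.141)
t=0.400: state=(1.525, -4.517)
t=0.600: state=(0.415, -6.268)
t=0.800: state=(-0.774, -5.086)
t=1.000: state=(-1.495, -2.044)
t=1.200: state=(-1.600, 0.941)
t=1.400: state=(-1.141, 3.566)
t=1.600: state=(-0.253, 4.966)
t=1.800: state=(0.669, 3.838)
t=2.000: state=(1.180, 1.176)
t=2.200: state=(1.138, -1.538)
t=2.400: state=(0.610, -3.541)
t=2.600: state=(-0.159, -3.783)
t=2.800: state=(-0.770, -2.092)
t=3.000: state=(-0.951, 0.298)
t=3.200: state=(-0.674, 2.340)
t=3.400: state=(-0.097, 3.156)
t=3.600: state=(0.472, 2.272)
t=3.800: state=(0.745, 0.382)
t=4.000: state=(0.627, -1.481)
t=4.200: state=(0.210, -2.486)
t=4.400: state=(-0.274, -2.118)
largest grid value and its neighbours: omega(1.600)=4.96574, omega(1.610)=4.97244, omega(1.620)=4.97199
parabola through these three points peaks at t≈1.614 with omega≈4.97312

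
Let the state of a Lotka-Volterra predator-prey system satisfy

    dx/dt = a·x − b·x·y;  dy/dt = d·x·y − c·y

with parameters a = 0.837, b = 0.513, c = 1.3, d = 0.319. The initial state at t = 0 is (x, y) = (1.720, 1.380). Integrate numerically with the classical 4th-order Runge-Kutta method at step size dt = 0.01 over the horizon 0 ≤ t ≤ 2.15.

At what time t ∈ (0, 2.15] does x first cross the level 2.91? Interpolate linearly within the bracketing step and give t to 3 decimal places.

t=0.000: state=(1.720, 1.380)
step 1 (dt=0.01): k1=(0.222, -1.037), k2=(0.227, -1.032), k3=(0.227, -1.032), k4=(0.231, -1.028); state += dt/6·(k1+2k2+2k3+k4)
t=0.010: state=(1.722, 1.370)
t=0.020: state=(1.725, 1.359)
t=0.030: state=(1.727, 1.349)
continuing one RK4 step at a time; state shown every 10 steps (Δt=0.1):
t=0.100: state=(1.747, 1.281)
t=0.200: state=(1.783, 1.190)
t=0.300: state=(1.828, 1.106)
t=0.400: state=(1.881, 1.031)
t=0.500: state=(1.944, 0.962)
t=0.600: state=(2.015, 0.900)
t=0.700: state=(2.095, 0.844)
t=0.800: state=(2.184, 0.793)
t=0.900: state=(2.283, 0.748)
t=1.000: state=(2.391, 0.707)
t=1.100: state=(2.510, 0.672)
t=1.200: state=(2.639, 0.640)
t=1.300: state=(2.778, 0.613)
t=1.380: state=(2.898, 0.594)
next step: t=1.390: state=(2.914, 0.592) — x has crossed 2.91
linear interpolation between t=1.380 (2.89805) and t=1.390 (2.91354) → t≈1.388

t = 1.388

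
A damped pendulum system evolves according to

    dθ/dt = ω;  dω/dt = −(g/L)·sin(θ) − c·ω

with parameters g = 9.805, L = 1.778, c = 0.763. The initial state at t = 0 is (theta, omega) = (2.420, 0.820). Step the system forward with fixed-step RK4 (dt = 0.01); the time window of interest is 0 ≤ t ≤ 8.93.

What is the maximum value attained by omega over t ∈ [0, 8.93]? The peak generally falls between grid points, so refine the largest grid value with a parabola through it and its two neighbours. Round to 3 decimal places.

max omega = 1.951

t=0.000: state=(2.420, 0.820)
step 1 (dt=0.01): k1=(0.820, -4.269), k2=(0.799, -4.235), k3=(0.799, -4.236), k4=(0.778, -4.203); state += dt/6·(k1+2k2+2k3+k4)
t=0.010: state=(2.428, 0.778)
t=0.020: state=(2.436, 0.736)
t=0.030: state=(2.443, 0.695)
continuing one RK4 step at a time; state shown every 50 steps (Δt=0.5):
t=0.500: state=(2.386, -0.865)
t=1.000: state=(1.531, -2.606)
t=1.500: state=(-0.038, -3.134)
t=2.000: state=(-1.064, -0.746)
t=2.500: state=(-0.837, 1.455)
t=3.000: state=(0.075, 1.782)
t=3.500: state=(0.622, 0.271)
t=4.000: state=(0.391, -1.016)
t=4.500: state=(-0.152, -0.913)
t=5.000: state=(-0.370, 0.075)
t=5.500: state=(-0.147, 0.676)
t=6.000: state=(0.154, 0.405)
t=6.500: state=(0.203, -0.190)
t=7.000: state=(0.031, -0.405)
t=7.500: state=(-0.118, -0.139)
t=8.000: state=(-0.100, 0.184)
t=8.500: state=(0.015, 0.217)
t=8.930: state=(0.075, 0.050)
largest grid value and its neighbours: omega(2.810)=1.95051, omega(2.820)=1.95063, omega(2.830)=1.94970
parabola through these three points peaks at t≈2.816 with omega≈1.95070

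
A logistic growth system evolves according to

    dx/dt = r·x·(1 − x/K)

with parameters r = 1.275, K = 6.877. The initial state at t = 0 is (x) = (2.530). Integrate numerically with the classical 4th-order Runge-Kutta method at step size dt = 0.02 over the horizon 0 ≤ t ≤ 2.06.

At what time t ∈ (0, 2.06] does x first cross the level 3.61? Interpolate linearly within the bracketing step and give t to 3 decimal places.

t=0.000: state=(2.530)
step 1 (dt=0.02): k1=(2.039), k2=(2.046), k3=(2.046), k4=(2.052); state += dt/6·(k1+2k2+2k3+k4)
t=0.020: state=(2.571)
t=0.040: state=(2.612)
t=0.060: state=(2.654)
continuing one RK4 step at a time; state shown every 5 steps (Δt=0.1):
t=0.100: state=(2.737)
t=0.200: state=(2.950)
t=0.300: state=(3.166)
t=0.400: state=(3.385)
t=0.500: state=(3.604)
next step: t=0.520: state=(3.648) — x has crossed 3.61
linear interpolation between t=0.500 (3.60382) and t=0.520 (3.64753) → t≈0.503

t = 0.503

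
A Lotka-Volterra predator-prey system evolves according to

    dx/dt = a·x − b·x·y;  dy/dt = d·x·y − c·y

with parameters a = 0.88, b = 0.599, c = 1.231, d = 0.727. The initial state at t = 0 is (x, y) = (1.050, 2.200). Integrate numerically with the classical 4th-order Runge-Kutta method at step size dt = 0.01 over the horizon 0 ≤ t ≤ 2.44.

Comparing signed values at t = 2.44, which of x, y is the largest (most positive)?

t=0.000: state=(1.050, 2.200)
step 1 (dt=0.01): k1=(-0.460, -1.029), k2=(-0.455, -1.030), k3=(-0.455, -1.030), k4=(-0.451, -1.031); state += dt/6·(k1+2k2+2k3+k4)
t=0.010: state=(1.045, 2.190)
t=0.020: state=(1.041, 2.179)
t=0.030: state=(1.037, 2.169)
continuing one RK4 step at a time; state shown every 10 steps (Δt=0.1):
t=0.100: state=(1.008, 2.096)
t=0.200: state=(0.974, 1.992)
t=0.300: state=(0.947, 1.888)
t=0.400: state=(0.926, 1.787)
t=0.500: state=(0.911, 1.689)
t=0.600: state=(0.902, 1.595)
t=0.700: state=(0.898, 1.506)
t=0.800: state=(0.898, 1.421)
t=0.900: state=(0.903, 1.342)
t=1.000: state=(0.912, 1.267)
t=1.100: state=(0.925, 1.198)
t=1.200: state=(0.942, 1.133)
t=1.300: state=(0.963, 1.074)
t=1.400: state=(0.987, 1.019)
t=1.500: state=(1.016, 0.969)
t=1.600: state=(1.048, 0.924)
t=1.700: state=(1.084, 0.882)
t=1.800: state=(1.124, 0.845)
t=1.900: state=(1.168, 0.812)
t=2.000: state=(1.216, 0.783)
t=2.100: state=(1.268, 0.758)
t=2.200: state=(1.324, 0.737)
t=2.300: state=(1.385, 0.719)
t=2.400: state=(1.449, 0.704)
t=2.440: state=(1.476, 0.700)
compare at T: x=1.476, y=0.700

largest component: x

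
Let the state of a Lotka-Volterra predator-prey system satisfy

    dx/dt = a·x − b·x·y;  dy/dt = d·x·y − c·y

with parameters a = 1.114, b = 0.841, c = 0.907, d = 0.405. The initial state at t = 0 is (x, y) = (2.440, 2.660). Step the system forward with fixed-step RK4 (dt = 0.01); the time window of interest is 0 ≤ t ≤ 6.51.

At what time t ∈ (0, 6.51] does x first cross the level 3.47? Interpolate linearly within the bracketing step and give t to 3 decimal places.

t = 4.674

t=0.000: state=(2.440, 2.660)
step 1 (dt=0.01): k1=(-2.740, 0.216), k2=(-2.727, 0.201), k3=(-2.727, 0.201), k4=(-2.714, 0.187); state += dt/6·(k1+2k2+2k3+k4)
t=0.010: state=(2.413, 2.662)
t=0.020: state=(2.386, 2.664)
t=0.030: state=(2.359, 2.665)
continuing one RK4 step at a time; state shown every 25 steps (Δt=0.25):
t=0.250: state=(1.843, 2.630)
t=0.500: state=(1.422, 2.470)
t=0.750: state=(1.145, 2.240)
t=1.000: state=(0.970, 1.985)
t=1.250: state=(0.867, 1.736)
t=1.500: state=(0.815, 1.506)
t=1.750: state=(0.801, 1.302)
t=2.000: state=(0.821, 1.127)
t=2.250: state=(0.869, 0.978)
t=2.500: state=(0.948, 0.855)
t=2.750: state=(1.058, 0.754)
t=3.000: state=(1.203, 0.674)
t=3.250: state=(1.389, 0.612)
t=3.500: state=(1.621, 0.568)
t=3.750: state=(1.907, 0.541)
t=4.000: state=(2.251, 0.532)
t=4.250: state=(2.657, 0.543)
t=4.500: state=(3.121, 0.580)
t=4.670: state=(3.462, 0.624)
next step: t=4.680: state=(3.482, 0.627) — x has crossed 3.47
linear interpolation between t=4.670 (3.46195) and t=4.680 (3.48238) → t≈4.674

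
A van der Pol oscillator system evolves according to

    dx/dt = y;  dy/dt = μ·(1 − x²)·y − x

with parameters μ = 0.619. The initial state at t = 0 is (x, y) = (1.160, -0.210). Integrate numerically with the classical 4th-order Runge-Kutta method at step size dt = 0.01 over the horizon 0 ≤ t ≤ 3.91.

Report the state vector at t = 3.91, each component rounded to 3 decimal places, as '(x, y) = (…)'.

(x, y) = (-0.913, 1.282)

t=0.000: state=(1.160, -0.210)
step 1 (dt=0.01): k1=(-0.210, -1.115), k2=(-0.216, -1.113), k3=(-0.216, -1.113), k4=(-0.221, -1.111); state += dt/6·(k1+2k2+2k3+k4)
t=0.010: state=(1.158, -0.221)
t=0.020: state=(1.156, -0.232)
t=0.030: state=(1.153, -0.243)
continuing one RK4 step at a time; state shown every 20 steps (Δt=0.2):
t=0.200: state=(1.096, -0.426)
t=0.400: state=(0.991, -0.629)
t=0.600: state=(0.845, -0.827)
t=0.800: state=(0.659, -1.028)
t=1.000: state=(0.433, -1.236)
t=1.200: state=(0.165, -1.446)
t=1.400: state=(-0.144, -1.639)
t=1.600: state=(-0.486, -1.765)
t=1.800: state=(-0.841, -1.753)
t=2.000: state=(-1.174, -1.546)
t=2.200: state=(-1.447, -1.160)
t=2.400: state=(-1.633, -0.693)
t=2.600: state=(-1.726, -0.250)
t=2.800: state=(-1.738, 0.113)
t=3.000: state=(-1.686, 0.394)
t=3.200: state=(-1.584, 0.616)
t=3.400: state=(-1.442, 0.806)
t=3.600: state=(-1.263, 0.984)
t=3.800: state=(-1.048, 1.171)
t=3.910: state=(-0.913, 1.282)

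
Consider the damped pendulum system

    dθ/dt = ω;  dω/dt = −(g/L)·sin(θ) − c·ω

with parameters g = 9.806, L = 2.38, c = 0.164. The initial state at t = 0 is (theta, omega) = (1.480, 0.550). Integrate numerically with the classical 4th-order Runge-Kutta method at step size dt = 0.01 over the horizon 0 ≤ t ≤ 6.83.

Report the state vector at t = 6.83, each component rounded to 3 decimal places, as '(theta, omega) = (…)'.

(theta, omega) = (0.827, 0.202)

t=0.000: state=(1.480, 0.550)
step 1 (dt=0.01): k1=(0.550, -4.193), k2=(0.529, -4.191), k3=(0.529, -4.191), k4=(0.508, -4.188); state += dt/6·(k1+2k2+2k3+k4)
t=0.010: state=(1.485, 0.508)
t=0.020: state=(1.490, 0.466)
t=0.030: state=(1.495, 0.424)
continuing one RK4 step at a time; state shown every 25 steps (Δt=0.25):
t=0.250: state=(1.488, -0.479)
t=0.500: state=(1.245, -1.449)
t=0.750: state=(0.777, -2.247)
t=1.000: state=(0.158, -2.609)
t=1.250: state=(-0.474, -2.341)
t=1.500: state=(-0.970, -1.573)
t=1.750: state=(-1.244, -0.601)
t=2.000: state=(-1.269, 0.389)
t=2.250: state=(-1.055, 1.305)
t=2.500: state=(-0.634, 2.010)
t=2.750: state=(-0.086, 2.284)
t=3.000: state=(0.461, 1.999)
t=3.250: state=(0.877, 1.285)
t=3.500: state=(1.088, 0.384)
t=3.750: state=(1.069, -0.529)
t=4.000: state=(0.832, -1.336)
t=4.250: state=(0.422, -1.879)
t=4.500: state=(-0.070, -1.979)
t=4.750: state=(-0.526, -1.596)
t=5.000: state=(-0.841, -0.885)
t=5.250: state=(-0.958, -0.049)
t=5.500: state=(-0.867, 0.762)
t=5.750: state=(-0.591, 1.411)
t=6.000: state=(-0.189, 1.740)
t=6.250: state=(0.243, 1.640)
t=6.500: state=(0.599, 1.153)
t=6.750: state=(0.801, 0.446)
t=6.830: state=(0.827, 0.202)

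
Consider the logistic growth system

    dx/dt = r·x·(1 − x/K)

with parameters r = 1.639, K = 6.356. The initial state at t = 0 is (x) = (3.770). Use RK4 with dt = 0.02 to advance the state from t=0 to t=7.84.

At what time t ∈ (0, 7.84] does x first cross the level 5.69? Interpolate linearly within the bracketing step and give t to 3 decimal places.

t = 1.079

t=0.000: state=(3.770)
step 1 (dt=0.02): k1=(2.514), k2=(2.506), k3=(2.506), k4=(2.498); state += dt/6·(k1+2k2+2k3+k4)
t=0.020: state=(3.820)
t=0.040: state=(3.870)
t=0.060: state=(3.919)
continuing one RK4 step at a time; state shown every 25 steps (Δt=0.5):
t=0.500: state=(4.881)
t=1.000: state=(5.609)
t=1.060: state=(5.671)
next step: t=1.080: state=(5.691) — x has crossed 5.69
linear interpolation between t=1.060 (5.67137) and t=1.080 (5.69114) → t≈1.079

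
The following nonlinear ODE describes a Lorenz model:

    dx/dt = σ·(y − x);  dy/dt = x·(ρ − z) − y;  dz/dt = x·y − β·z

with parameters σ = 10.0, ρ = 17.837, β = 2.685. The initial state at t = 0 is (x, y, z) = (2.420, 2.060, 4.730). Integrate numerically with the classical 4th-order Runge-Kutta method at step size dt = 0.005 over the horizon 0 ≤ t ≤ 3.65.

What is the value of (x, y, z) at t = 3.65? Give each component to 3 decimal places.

(x, y, z) = (-10.740, -8.607, 23.695)

t=0.000: state=(2.420, 2.060, 4.730)
step 1 (dt=0.005): k1=(-3.600, 29.659, -7.715), k2=(-2.769, 29.513, -7.503), k3=(-2.793, 29.540, -7.501), k4=(-1.983, 29.418, -7.288); state += dt/6·(k1+2k2+2k3+k4)
t=0.005: state=(2.406, 2.208, 4.692)
t=0.010: state=(2.400, 2.354, 4.657)
t=0.015: state=(2.401, 2.501, 4.624)
continuing one RK4 step at a time; state shown every 40 steps (Δt=0.2):
t=0.200: state=(6.290, 10.284, 6.736)
t=0.400: state=(12.140, 9.626, 25.680)
t=0.600: state=(2.555, -0.475, 18.385)
t=0.800: state=(0.192, -0.032, 10.702)
t=1.000: state=(0.108, 0.159, 6.256)
t=1.200: state=(0.377, 0.643, 3.671)
t=1.400: state=(1.656, 2.924, 2.408)
t=1.600: state=(7.417, 12.411, 6.765)
t=1.800: state=(11.623, 6.210, 27.723)
t=2.000: state=(0.983, -1.441, 17.074)
t=2.200: state=(-1.127, -1.714, 10.082)
t=2.400: state=(-3.189, -5.000, 6.971)
t=2.600: state=(-9.368, -13.138, 13.714)
t=2.800: state=(-8.473, -3.786, 23.993)
t=3.000: state=(-2.095, -0.971, 15.085)
t=3.200: state=(-1.984, -2.705, 9.297)
t=3.400: state=(-5.259, -8.070, 8.390)
t=3.600: state=(-11.131, -11.726, 21.046)
t=3.650: state=(-10.740, -8.607, 23.695)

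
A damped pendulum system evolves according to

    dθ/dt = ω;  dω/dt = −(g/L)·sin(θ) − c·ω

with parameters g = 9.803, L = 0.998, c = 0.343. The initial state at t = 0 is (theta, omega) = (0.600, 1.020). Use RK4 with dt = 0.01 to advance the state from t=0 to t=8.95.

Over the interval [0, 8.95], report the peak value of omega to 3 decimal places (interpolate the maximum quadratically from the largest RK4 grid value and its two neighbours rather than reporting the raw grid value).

t=0.000: state=(0.600, 1.020)
step 1 (dt=0.01): k1=(1.020, -5.896), k2=(0.991, -5.927), k3=(0.990, -5.926), k4=(0.961, -5.956); state += dt/6·(k1+2k2+2k3+k4)
t=0.010: state=(0.610, 0.961)
t=0.020: state=(0.619, 0.901)
t=0.030: state=(0.628, 0.841)
continuing one RK4 step at a time; state shown every 50 steps (Δt=0.5):
t=0.500: state=(0.374, -1.679)
t=1.000: state=(-0.471, -1.016)
t=1.500: state=(-0.348, 1.342)
t=2.000: state=(0.373, 0.950)
t=2.500: state=(0.313, -1.080)
t=3.000: state=(-0.299, -0.857)
t=3.500: state=(-0.276, 0.875)
t=4.000: state=(0.241, 0.757)
t=4.500: state=(0.240, -0.713)
t=5.000: state=(-0.195, -0.661)
t=5.500: state=(-0.207, 0.584)
t=6.000: state=(0.159, 0.572)
t=6.500: state=(0.178, -0.479)
t=7.000: state=(-0.130, -0.492)
t=7.500: state=(-0.153, 0.395)
t=8.000: state=(0.107, 0.422)
t=8.500: state=(0.130, -0.325)
t=8.950: state=(-0.069, -0.406)
largest grid value and its neighbours: omega(1.680)=1.62500, omega(1.690)=1.62588, omega(1.700)=1.62517
parabola through these three points peaks at t≈1.691 with omega≈1.62588

max omega = 1.626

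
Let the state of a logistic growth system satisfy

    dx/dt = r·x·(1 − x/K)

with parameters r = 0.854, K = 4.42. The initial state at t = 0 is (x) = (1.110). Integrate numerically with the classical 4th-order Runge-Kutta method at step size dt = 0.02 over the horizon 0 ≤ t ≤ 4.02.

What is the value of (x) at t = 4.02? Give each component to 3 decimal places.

t=0.000: state=(1.110)
step 1 (dt=0.02): k1=(0.710), k2=(0.713), k3=(0.713), k4=(0.716); state += dt/6·(k1+2k2+2k3+k4)
t=0.020: state=(1.124)
t=0.040: state=(1.139)
t=0.060: state=(1.153)
continuing one RK4 step at a time; state shown every 10 steps (Δt=0.2):
t=0.200: state=(1.258)
t=0.400: state=(1.417)
t=0.600: state=(1.586)
t=0.800: state=(1.764)
t=1.000: state=(1.948)
t=1.200: state=(2.135)
t=1.400: state=(2.324)
t=1.600: state=(2.511)
t=1.800: state=(2.693)
t=2.000: state=(2.869)
t=2.200: state=(3.037)
t=2.400: state=(3.194)
t=2.600: state=(3.339)
t=2.800: state=(3.472)
t=3.000: state=(3.593)
t=3.200: state=(3.702)
t=3.400: state=(3.799)
t=3.600: state=(3.885)
t=3.800: state=(3.960)
t=4.000: state=(4.026)
t=4.020: state=(4.032)

(x) = (4.032)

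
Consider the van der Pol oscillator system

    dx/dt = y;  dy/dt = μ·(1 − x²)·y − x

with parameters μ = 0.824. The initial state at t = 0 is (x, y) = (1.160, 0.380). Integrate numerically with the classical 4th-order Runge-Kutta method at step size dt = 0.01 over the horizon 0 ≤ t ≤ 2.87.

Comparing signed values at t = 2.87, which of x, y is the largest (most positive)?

largest component: y

t=0.000: state=(1.160, 0.380)
step 1 (dt=0.01): k1=(0.380, -1.268), k2=(0.374, -1.270), k3=(0.374, -1.270), k4=(0.367, -1.271); state += dt/6·(k1+2k2+2k3+k4)
t=0.010: state=(1.164, 0.367)
t=0.020: state=(1.167, 0.355)
t=0.030: state=(1.171, 0.342)
continuing one RK4 step at a time; state shown every 10 steps (Δt=0.1):
t=0.100: state=(1.192, 0.252)
t=0.200: state=(1.210, 0.125)
t=0.300: state=(1.217, 0.001)
t=0.400: state=(1.211, -0.118)
t=0.500: state=(1.193, -0.232)
t=0.600: state=(1.165, -0.341)
t=0.700: state=(1.125, -0.445)
t=0.800: state=(1.076, -0.547)
t=0.900: state=(1.016, -0.647)
t=1.000: state=(0.947, -0.747)
t=1.100: state=(0.867, -0.849)
t=1.200: state=(0.777, -0.956)
t=1.300: state=(0.675, -1.068)
t=1.400: state=(0.563, -1.187)
t=1.500: state=(0.438, -1.314)
t=1.600: state=(0.300, -1.449)
t=1.700: state=(0.148, -1.590)
t=1.800: state=(-0.018, -1.733)
t=1.900: state=(-0.199, -1.869)
t=2.000: state=(-0.392, -1.984)
t=2.100: state=(-0.594, -2.060)
t=2.200: state=(-0.802, -2.078)
t=2.300: state=(-1.007, -2.017)
t=2.400: state=(-1.202, -1.871)
t=2.500: state=(-1.379, -1.645)
t=2.600: state=(-1.529, -1.361)
t=2.700: state=(-1.650, -1.050)
t=2.800: state=(-1.739, -0.742)
t=2.870: state=(-1.784, -0.541)
compare at T: x=-1.784, y=-0.541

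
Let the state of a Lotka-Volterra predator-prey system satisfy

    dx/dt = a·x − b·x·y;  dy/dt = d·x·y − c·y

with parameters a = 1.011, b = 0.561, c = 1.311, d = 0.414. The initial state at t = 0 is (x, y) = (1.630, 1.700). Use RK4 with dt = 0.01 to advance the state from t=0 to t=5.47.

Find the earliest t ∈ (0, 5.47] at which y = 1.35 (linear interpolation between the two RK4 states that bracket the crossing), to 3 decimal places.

t = 0.372

t=0.000: state=(1.630, 1.700)
step 1 (dt=0.01): k1=(0.093, -1.082), k2=(0.098, -1.078), k3=(0.098, -1.078), k4=(0.103, -1.074); state += dt/6·(k1+2k2+2k3+k4)
t=0.010: state=(1.631, 1.689)
t=0.020: state=(1.632, 1.679)
t=0.030: state=(1.633, 1.668)
continuing one RK4 step at a time; state shown every 20 steps (Δt=0.2):
t=0.200: state=(1.668, 1.499)
t=0.370: state=(1.729, 1.352)
next step: t=0.380: state=(1.734, 1.344) — y has crossed 1.35
linear interpolation between t=0.370 (1.35152) and t=0.380 (1.34351) → t≈0.372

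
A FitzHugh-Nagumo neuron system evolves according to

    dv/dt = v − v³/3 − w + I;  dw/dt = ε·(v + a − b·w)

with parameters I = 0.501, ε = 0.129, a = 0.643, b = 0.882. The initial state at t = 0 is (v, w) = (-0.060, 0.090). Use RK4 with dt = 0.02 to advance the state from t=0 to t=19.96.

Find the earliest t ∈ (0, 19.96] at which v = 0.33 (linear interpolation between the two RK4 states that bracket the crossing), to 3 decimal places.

t=0.000: state=(-0.060, 0.090)
step 1 (dt=0.02): k1=(0.351, 0.065), k2=(0.354, 0.065), k3=(0.354, 0.065), k4=(0.357, 0.066); state += dt/6·(k1+2k2+2k3+k4)
t=0.020: state=(-0.053, 0.091)
t=0.040: state=(-0.046, 0.093)
t=0.060: state=(-0.038, 0.094)
t=0.780: state=(0.323, 0.155)
next step: t=0.800: state=(0.336, 0.157) — v has crossed 0.33
linear interpolation between t=0.780 (0.32258) and t=0.800 (0.33582) → t≈0.791

t = 0.791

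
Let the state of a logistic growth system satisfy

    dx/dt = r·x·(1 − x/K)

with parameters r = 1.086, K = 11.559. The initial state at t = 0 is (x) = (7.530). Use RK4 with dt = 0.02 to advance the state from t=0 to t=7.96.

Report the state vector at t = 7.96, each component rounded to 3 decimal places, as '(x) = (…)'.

t=0.000: state=(7.530)
step 1 (dt=0.02): k1=(2.850), k2=(2.841), k3=(2.841), k4=(2.831); state += dt/6·(k1+2k2+2k3+k4)
t=0.020: state=(7.587)
t=0.040: state=(7.643)
t=0.060: state=(7.699)
continuing one RK4 step at a time; state shown every 25 steps (Δt=0.5):
t=0.500: state=(8.818)
t=1.000: state=(9.791)
t=1.500: state=(10.461)
t=2.000: state=(10.895)
t=2.500: state=(11.164)
t=3.000: state=(11.326)
t=3.500: state=(11.422)
t=4.000: state=(11.479)
t=4.500: state=(11.513)
t=5.000: state=(11.532)
t=5.500: state=(11.543)
t=6.000: state=(11.550)
t=6.500: state=(11.554)
t=7.000: state=(11.556)
t=7.500: state=(11.557)
t=7.960: state=(11.558)

(x) = (11.558)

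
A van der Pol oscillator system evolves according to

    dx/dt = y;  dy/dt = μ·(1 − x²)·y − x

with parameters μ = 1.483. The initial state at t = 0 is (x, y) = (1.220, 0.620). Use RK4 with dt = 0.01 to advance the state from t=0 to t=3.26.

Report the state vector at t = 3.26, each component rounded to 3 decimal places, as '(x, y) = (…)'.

(x, y) = (-1.924, 0.328)

t=0.000: state=(1.220, 0.620)
step 1 (dt=0.01): k1=(0.620, -1.669), k2=(0.612, -1.673), k3=(0.612, -1.673), k4=(0.603, -1.676); state += dt/6·(k1+2k2+2k3+k4)
t=0.010: state=(1.226, 0.603)
t=0.020: state=(1.232, 0.586)
t=0.030: state=(1.238, 0.570)
continuing one RK4 step at a time; state shown every 20 steps (Δt=0.2):
t=0.200: state=(1.310, 0.285)
t=0.400: state=(1.337, -0.010)
t=0.600: state=(1.310, -0.246)
t=0.800: state=(1.241, -0.438)
t=1.000: state=(1.137, -0.611)
t=1.200: state=(0.996, -0.796)
t=1.400: state=(0.815, -1.026)
t=1.600: state=(0.580, -1.344)
t=1.800: state=(0.268, -1.806)
t=2.000: state=(-0.154, -2.434)
t=2.200: state=(-0.703, -2.994)
t=2.400: state=(-1.298, -2.766)
t=2.600: state=(-1.742, -1.586)
t=2.800: state=(-1.942, -0.503)
t=3.000: state=(-1.980, 0.050)
t=3.200: state=(-1.943, 0.287)
t=3.260: state=(-1.924, 0.328)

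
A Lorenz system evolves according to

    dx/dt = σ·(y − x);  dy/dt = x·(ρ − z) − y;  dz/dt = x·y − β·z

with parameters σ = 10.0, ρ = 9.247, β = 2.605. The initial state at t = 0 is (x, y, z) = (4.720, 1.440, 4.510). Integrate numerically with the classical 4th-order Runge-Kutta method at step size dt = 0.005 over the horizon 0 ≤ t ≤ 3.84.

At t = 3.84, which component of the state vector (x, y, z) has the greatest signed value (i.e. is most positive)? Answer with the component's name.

largest component: z

t=0.000: state=(4.720, 1.440, 4.510)
step 1 (dt=0.005): k1=(-32.800, 20.919, -4.952), k2=(-31.457, 20.535, -4.795), k3=(-31.500, 20.550, -4.795), k4=(-30.197, 20.179, -4.647); state += dt/6·(k1+2k2+2k3+k4)
t=0.005: state=(4.563, 1.543, 4.486)
t=0.010: state=(4.418, 1.642, 4.463)
t=0.015: state=(4.285, 1.738, 4.442)
continuing one RK4 step at a time; state shown every 40 steps (Δt=0.2):
t=0.200: state=(3.613, 4.357, 4.367)
t=0.400: state=(5.697, 6.736, 6.870)
t=0.600: state=(6.349, 5.773, 10.580)
t=0.800: state=(4.368, 3.387, 9.944)
t=1.000: state=(3.231, 3.075, 7.643)
t=1.200: state=(3.542, 3.959, 6.339)
t=1.400: state=(4.687, 5.331, 6.813)
t=1.600: state=(5.605, 5.740, 8.744)
t=1.800: state=(5.105, 4.583, 9.587)
t=2.000: state=(4.143, 3.814, 8.591)
t=2.200: state=(3.931, 4.035, 7.487)
t=2.400: state=(4.425, 4.766, 7.317)
t=2.600: state=(5.039, 5.242, 8.139)
t=2.800: state=(5.062, 4.890, 8.910)
t=3.000: state=(4.569, 4.320, 8.710)
t=3.200: state=(4.266, 4.232, 8.051)
t=3.400: state=(4.410, 4.565, 7.735)
t=3.600: state=(4.756, 4.908, 8.016)
t=3.800: state=(4.897, 4.873, 8.494)
t=3.840: state=(4.880, 4.820, 8.554)
compare at T: x=4.880, y=4.820, z=8.554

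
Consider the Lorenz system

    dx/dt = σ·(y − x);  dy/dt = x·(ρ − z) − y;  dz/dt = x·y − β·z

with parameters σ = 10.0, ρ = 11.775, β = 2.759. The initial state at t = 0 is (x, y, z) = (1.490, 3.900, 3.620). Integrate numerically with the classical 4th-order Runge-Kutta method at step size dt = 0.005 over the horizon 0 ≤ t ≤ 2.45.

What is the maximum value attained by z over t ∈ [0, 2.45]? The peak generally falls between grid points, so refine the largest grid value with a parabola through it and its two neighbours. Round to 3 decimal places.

t=0.000: state=(1.490, 3.900, 3.620)
step 1 (dt=0.005): k1=(24.100, 8.251, -4.177), k2=(23.704, 8.738, -3.881), k3=(23.726, 8.727, -3.885), k4=(23.350, 9.206, -3.590); state += dt/6·(k1+2k2+2k3+k4)
t=0.005: state=(1.609, 3.944, 3.601)
t=0.010: state=(1.724, 3.992, 3.584)
t=0.015: state=(1.836, 4.045, 3.571)
continuing one RK4 step at a time; state shown every 20 steps (Δt=0.1):
t=0.100: state=(3.534, 5.515, 3.818)
t=0.200: state=(5.718, 8.104, 5.711)
t=0.300: state=(8.019, 9.939, 9.991)
t=0.400: state=(8.845, 8.323, 14.707)
t=0.500: state=(7.124, 4.586, 15.712)
t=0.600: state=(4.618, 2.447, 13.620)
t=0.700: state=(3.025, 2.001, 11.025)
t=0.800: state=(2.458, 2.283, 8.856)
t=0.900: state=(2.575, 2.954, 7.284)
t=1.000: state=(3.189, 4.034, 6.402)
t=1.100: state=(4.265, 5.567, 6.428)
t=1.200: state=(5.734, 7.302, 7.737)
t=1.300: state=(7.164, 8.289, 10.404)
t=1.400: state=(7.653, 7.406, 13.157)
t=1.500: state=(6.735, 5.307, 14.021)
t=1.600: state=(5.208, 3.763, 12.944)
t=1.700: state=(4.064, 3.263, 11.192)
t=1.800: state=(3.603, 3.460, 9.587)
t=1.900: state=(3.728, 4.100, 8.468)
t=2.000: state=(4.308, 5.076, 8.033)
t=2.100: state=(5.213, 6.216, 8.464)
t=2.200: state=(6.197, 7.084, 9.799)
t=2.300: state=(6.811, 7.076, 11.554)
t=2.400: state=(6.657, 6.109, 12.707)
t=2.450: state=(6.309, 5.488, 12.826)
largest grid value and its neighbours: z(0.465)=15.86406, z(0.470)=15.87186, z(0.475)=15.86913
parabola through these three points peaks at t≈0.471 with z≈15.87216

max z = 15.872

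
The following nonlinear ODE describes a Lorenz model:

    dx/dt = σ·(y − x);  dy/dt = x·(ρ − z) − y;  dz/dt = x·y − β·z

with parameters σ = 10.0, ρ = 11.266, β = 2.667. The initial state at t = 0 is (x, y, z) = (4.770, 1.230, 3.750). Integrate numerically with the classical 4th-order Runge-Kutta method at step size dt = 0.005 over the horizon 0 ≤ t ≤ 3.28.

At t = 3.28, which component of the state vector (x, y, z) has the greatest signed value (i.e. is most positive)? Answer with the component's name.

t=0.000: state=(4.770, 1.230, 3.750)
step 1 (dt=0.005): k1=(-35.400, 34.621, -4.134), k2=(-33.649, 33.918, -3.810), k3=(-33.711, 33.949, -3.815), k4=(-32.017, 33.272, -3.510); state += dt/6·(k1+2k2+2k3+k4)
t=0.005: state=(4.602, 1.400, 3.731)
t=0.010: state=(4.449, 1.563, 3.715)
t=0.015: state=(4.313, 1.720, 3.701)
continuing one RK4 step at a time; state shown every 40 steps (Δt=0.2):
t=0.200: state=(4.617, 6.219, 4.691)
t=0.400: state=(8.069, 8.979, 11.384)
t=0.600: state=(6.011, 3.818, 14.201)
t=0.800: state=(2.957, 2.297, 10.037)
t=1.000: state=(2.882, 3.341, 7.052)
t=1.200: state=(4.590, 5.797, 6.806)
t=1.400: state=(6.910, 7.597, 10.560)
t=1.600: state=(6.149, 4.937, 12.963)
t=1.800: state=(4.028, 3.410, 10.559)
t=2.000: state=(3.810, 4.141, 8.336)
t=2.200: state=(5.062, 5.881, 8.375)
t=2.400: state=(6.355, 6.591, 10.821)
t=2.600: state=(5.689, 4.964, 11.882)
t=2.800: state=(4.464, 4.120, 10.329)
t=3.000: state=(4.446, 4.735, 9.004)
t=3.200: state=(5.342, 5.845, 9.361)
t=3.280: state=(5.704, 6.083, 9.952)
compare at T: x=5.704, y=6.083, z=9.952

largest component: z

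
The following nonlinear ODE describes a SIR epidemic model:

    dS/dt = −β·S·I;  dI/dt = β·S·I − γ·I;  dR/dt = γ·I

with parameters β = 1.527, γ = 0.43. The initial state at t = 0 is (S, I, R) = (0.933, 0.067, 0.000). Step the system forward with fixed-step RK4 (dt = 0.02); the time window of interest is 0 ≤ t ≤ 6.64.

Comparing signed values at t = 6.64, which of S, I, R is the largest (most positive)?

t=0.000: state=(0.933, 0.067, 0.000)
step 1 (dt=0.02): k1=(-0.095, 0.067, 0.029), k2=(-0.096, 0.067, 0.029), k3=(-0.096, 0.067, 0.029), k4=(-0.097, 0.068, 0.029); state += dt/6·(k1+2k2+2k3+k4)
t=0.020: state=(0.931, 0.068, 0.001)
t=0.040: state=(0.929, 0.070, 0.001)
t=0.060: state=(0.927, 0.071, 0.002)
continuing one RK4 step at a time; state shown every 25 steps (Δt=0.5):
t=0.500: state=(0.874, 0.108, 0.019)
t=1.000: state=(0.788, 0.164, 0.048)
t=1.500: state=(0.678, 0.232, 0.090)
t=2.000: state=(0.553, 0.300, 0.147)
t=2.500: state=(0.430, 0.352, 0.218)
t=3.000: state=(0.325, 0.378, 0.297)
t=3.500: state=(0.243, 0.378, 0.378)
t=4.000: state=(0.183, 0.359, 0.458)
t=4.500: state=(0.141, 0.327, 0.532)
t=5.000: state=(0.112, 0.290, 0.598)
t=5.500: state=(0.091, 0.253, 0.657)
t=6.000: state=(0.076, 0.217, 0.707)
t=6.500: state=(0.065, 0.185, 0.750)
t=6.640: state=(0.063, 0.176, 0.761)
compare at T: S=0.063, I=0.176, R=0.761

largest component: R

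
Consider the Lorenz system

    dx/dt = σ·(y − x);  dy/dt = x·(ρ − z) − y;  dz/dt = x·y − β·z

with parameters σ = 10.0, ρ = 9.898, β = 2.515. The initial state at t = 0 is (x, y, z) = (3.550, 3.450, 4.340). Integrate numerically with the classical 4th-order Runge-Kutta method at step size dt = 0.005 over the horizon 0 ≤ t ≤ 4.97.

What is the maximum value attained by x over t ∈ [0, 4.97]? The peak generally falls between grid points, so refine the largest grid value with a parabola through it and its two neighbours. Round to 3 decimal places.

t=0.000: state=(3.550, 3.450, 4.340)
step 1 (dt=0.005): k1=(-1.000, 16.281, 1.332), k2=(-0.568, 16.214, 1.460), k3=(-0.580, 16.220, 1.462), k4=(-0.160, 16.158, 1.592); state += dt/6·(k1+2k2+2k3+k4)
t=0.005: state=(3.547, 3.531, 4.347)
t=0.010: state=(3.548, 3.612, 4.356)
t=0.015: state=(3.553, 3.692, 4.366)
continuing one RK4 step at a time; state shown every 40 steps (Δt=0.2):
t=0.200: state=(5.242, 6.529, 6.140)
t=0.400: state=(6.875, 6.759, 10.854)
t=0.600: state=(4.923, 3.621, 11.371)
t=0.800: state=(3.184, 2.815, 8.686)
t=1.000: state=(3.242, 3.606, 6.789)
t=1.200: state=(4.444, 5.218, 6.802)
t=1.400: state=(5.806, 6.195, 9.005)
t=1.600: state=(5.513, 4.909, 10.602)
t=1.800: state=(4.225, 3.726, 9.560)
t=2.000: state=(3.801, 3.866, 8.056)
t=2.200: state=(4.340, 4.763, 7.616)
t=2.400: state=(5.191, 5.521, 8.580)
t=2.600: state=(5.338, 5.140, 9.748)
t=2.800: state=(4.676, 4.320, 9.573)
t=3.000: state=(4.225, 4.161, 8.661)
t=3.200: state=(4.401, 4.611, 8.176)
t=3.400: state=(4.892, 5.117, 8.548)
t=3.600: state=(5.107, 5.072, 9.258)
t=3.800: state=(4.819, 4.614, 9.378)
t=4.000: state=(4.488, 4.396, 8.910)
t=4.200: state=(4.495, 4.585, 8.524)
t=4.400: state=(4.757, 4.898, 8.620)
t=4.600: state=(4.939, 4.960, 9.016)
t=4.800: state=(4.838, 4.734, 9.191)
t=4.970: state=(4.657, 4.566, 9.031)
largest grid value and its neighbours: x(0.385)=6.87827, x(0.390)=6.88011, x(0.395)=6.87892
parabola through these three points peaks at t≈0.391 with x≈6.88013

max x = 6.880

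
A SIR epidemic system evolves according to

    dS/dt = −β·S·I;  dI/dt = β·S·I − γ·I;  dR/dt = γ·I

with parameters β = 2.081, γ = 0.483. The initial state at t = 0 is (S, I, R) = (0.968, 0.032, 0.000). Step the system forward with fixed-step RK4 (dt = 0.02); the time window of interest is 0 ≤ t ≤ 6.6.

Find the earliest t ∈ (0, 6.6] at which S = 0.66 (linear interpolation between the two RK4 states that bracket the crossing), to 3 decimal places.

t=0.000: state=(0.968, 0.032, 0.000)
step 1 (dt=0.02): k1=(-0.064, 0.049, 0.015), k2=(-0.065, 0.050, 0.016), k3=(-0.065, 0.050, 0.016), k4=(-0.066, 0.050, 0.016); state += dt/6·(k1+2k2+2k3+k4)
t=0.020: state=(0.967, 0.033, 0.000)
t=0.040: state=(0.965, 0.034, 0.001)
t=0.060: state=(0.964, 0.035, 0.001)
continuing one RK4 step at a time; state shown every 25 steps (Δt=0.5):
t=0.500: state=(0.921, 0.067, 0.012)
t=1.000: state=(0.833, 0.132, 0.035)
t=1.500: state=(0.691, 0.231, 0.078)
t=1.580: state=(0.664, 0.248, 0.087)
next step: t=1.600: state=(0.657, 0.253, 0.090) — S has crossed 0.66
linear interpolation between t=1.580 (0.66412) and t=1.600 (0.65722) → t≈1.592

t = 1.592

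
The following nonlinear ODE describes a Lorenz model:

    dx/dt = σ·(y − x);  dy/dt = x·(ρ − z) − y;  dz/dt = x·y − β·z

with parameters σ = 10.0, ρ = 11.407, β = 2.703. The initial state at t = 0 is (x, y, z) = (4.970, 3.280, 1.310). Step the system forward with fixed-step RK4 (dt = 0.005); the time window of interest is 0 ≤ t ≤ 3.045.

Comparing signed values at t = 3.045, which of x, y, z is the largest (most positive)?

t=0.000: state=(4.970, 3.280, 1.310)
step 1 (dt=0.005): k1=(-16.900, 46.902, 12.761), k2=(-15.305, 46.201, 13.114), k3=(-15.362, 46.239, 13.116), k4=(-13.820, 45.574, 13.463); state += dt/6·(k1+2k2+2k3+k4)
t=0.005: state=(4.893, 3.511, 1.376)
t=0.010: state=(4.831, 3.736, 1.445)
t=0.015: state=(4.783, 3.955, 1.517)
continuing one RK4 step at a time; state shown every 20 steps (Δt=0.1):
t=0.100: state=(5.411, 7.256, 3.357)
t=0.200: state=(7.774, 10.249, 7.796)
t=0.300: state=(9.363, 9.572, 13.908)
t=0.400: state=(7.906, 5.115, 16.356)
t=0.500: state=(4.873, 2.071, 14.368)
t=0.600: state=(2.746, 1.309, 11.472)
t=0.700: state=(1.859, 1.427, 9.011)
t=0.800: state=(1.730, 1.855, 7.126)
t=0.900: state=(2.054, 2.569, 5.800)
t=1.000: state=(2.768, 3.695, 5.085)
t=1.100: state=(3.934, 5.346, 5.215)
t=1.200: state=(5.558, 7.334, 6.661)
t=1.300: state=(7.237, 8.625, 9.711)
t=1.400: state=(7.909, 7.715, 13.063)
t=1.500: state=(6.883, 5.214, 14.217)
t=1.600: state=(5.081, 3.373, 13.031)
t=1.700: state=(3.727, 2.768, 11.073)
t=1.800: state=(3.145, 2.906, 9.274)
t=1.900: state=(3.185, 3.478, 7.946)
t=2.000: state=(3.694, 4.407, 7.245)
t=2.100: state=(4.583, 5.626, 7.357)
t=2.200: state=(5.701, 6.830, 8.463)
t=2.300: state=(6.662, 7.352, 10.395)
t=2.400: state=(6.907, 6.667, 12.200)
t=2.500: state=(6.250, 5.273, 12.772)
t=2.600: state=(5.194, 4.172, 12.076)
t=2.700: state=(4.357, 3.743, 10.830)
t=2.800: state=(3.989, 3.859, 9.626)
t=2.900: state=(4.070, 4.348, 8.778)
t=3.000: state=(4.508, 5.087, 8.469)
t=3.045: state=(4.790, 5.459, 8.539)
compare at T: x=4.790, y=5.459, z=8.539

largest component: z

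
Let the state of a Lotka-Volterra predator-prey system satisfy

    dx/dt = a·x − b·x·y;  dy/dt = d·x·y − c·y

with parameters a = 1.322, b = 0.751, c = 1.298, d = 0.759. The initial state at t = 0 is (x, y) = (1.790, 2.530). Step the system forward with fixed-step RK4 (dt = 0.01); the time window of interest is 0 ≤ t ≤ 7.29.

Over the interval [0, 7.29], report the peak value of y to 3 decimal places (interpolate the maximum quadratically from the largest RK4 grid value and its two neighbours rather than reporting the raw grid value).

max y = 2.536

t=0.000: state=(1.790, 2.530)
step 1 (dt=0.01): k1=(-1.035, 0.153), k2=(-1.033, 0.143), k3=(-1.033, 0.143), k4=(-1.031, 0.134); state += dt/6·(k1+2k2+2k3+k4)
t=0.010: state=(1.780, 2.531)
t=0.020: state=(1.769, 2.533)
t=0.030: state=(1.759, 2.534)
continuing one RK4 step at a time; state shown every 25 steps (Δt=0.25):
t=0.250: state=(1.549, 2.509)
t=0.500: state=(1.360, 2.388)
t=0.750: state=(1.229, 2.205)
t=1.000: state=(1.153, 1.996)
t=1.250: state=(1.124, 1.790)
t=1.500: state=(1.138, 1.603)
t=1.750: state=(1.191, 1.444)
t=2.000: state=(1.279, 1.319)
t=2.250: state=(1.402, 1.229)
t=2.500: state=(1.558, 1.176)
t=2.750: state=(1.742, 1.162)
t=3.000: state=(1.945, 1.192)
t=3.250: state=(2.150, 1.271)
t=3.500: state=(2.329, 1.406)
t=3.750: state=(2.447, 1.601)
t=4.000: state=(2.465, 1.848)
t=4.250: state=(2.364, 2.116)
t=4.500: state=(2.161, 2.353)
t=4.750: state=(1.903, 2.502)
t=5.000: state=(1.648, 2.532)
t=5.250: state=(1.434, 2.450)
t=5.500: state=(1.278, 2.289)
t=5.750: state=(1.179, 2.087)
t=6.000: state=(1.131, 1.877)
t=6.250: state=(1.128, 1.680)
t=6.500: state=(1.164, 1.509)
t=6.750: state=(1.237, 1.369)
t=7.000: state=(1.345, 1.263)
t=7.250: state=(1.487, 1.194)
t=7.290: state=(1.513, 1.187)
largest grid value and its neighbours: y(0.070)=2.53592, y(0.080)=2.53599, y(0.090)=2.53587
parabola through these three points peaks at t≈0.079 with y≈2.53599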